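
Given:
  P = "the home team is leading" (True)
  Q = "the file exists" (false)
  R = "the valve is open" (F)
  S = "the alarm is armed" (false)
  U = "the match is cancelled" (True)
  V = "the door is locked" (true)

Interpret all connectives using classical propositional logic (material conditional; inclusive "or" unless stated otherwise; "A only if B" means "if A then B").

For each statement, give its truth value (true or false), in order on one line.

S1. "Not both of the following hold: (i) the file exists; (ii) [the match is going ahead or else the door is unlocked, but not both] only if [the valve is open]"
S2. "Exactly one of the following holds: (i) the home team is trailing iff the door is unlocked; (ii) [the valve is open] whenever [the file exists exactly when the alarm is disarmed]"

S1 True, S2 False

S1: Formalization: Q nand ((~U xor ~V) -> R)

~U = ~T = F
~V = ~T = F
~U xor ~V = F xor F = F
(~U xor ~V) -> R = F -> F = T
Q nand ((~U xor ~V) -> R) = F nand T = T
So S1 is true.

S2: In symbols: (~P <-> ~V) xor ((Q <-> ~S) -> R)

~P = ~T = F
~V = ~T = F
~P <-> ~V = F <-> F = T
~S = ~F = T
Q <-> ~S = F <-> T = F
(Q <-> ~S) -> R = F -> F = T
(~P <-> ~V) xor ((Q <-> ~S) -> R) = T xor T = F
Hence S2 is false.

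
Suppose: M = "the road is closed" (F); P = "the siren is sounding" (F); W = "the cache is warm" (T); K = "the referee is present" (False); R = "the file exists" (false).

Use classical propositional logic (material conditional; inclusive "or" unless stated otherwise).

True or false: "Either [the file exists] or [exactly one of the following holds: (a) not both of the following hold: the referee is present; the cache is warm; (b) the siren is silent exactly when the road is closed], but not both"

True.

This is R ⊕ ((K ↑ W) ⊕ (¬P ↔ M)).

K ↑ W = F ↑ T = T
¬P = ¬F = T
¬P ↔ M = T ↔ F = F
(K ↑ W) ⊕ (¬P ↔ M) = T ⊕ F = T
R ⊕ ((K ↑ W) ⊕ (¬P ↔ M)) = F ⊕ T = T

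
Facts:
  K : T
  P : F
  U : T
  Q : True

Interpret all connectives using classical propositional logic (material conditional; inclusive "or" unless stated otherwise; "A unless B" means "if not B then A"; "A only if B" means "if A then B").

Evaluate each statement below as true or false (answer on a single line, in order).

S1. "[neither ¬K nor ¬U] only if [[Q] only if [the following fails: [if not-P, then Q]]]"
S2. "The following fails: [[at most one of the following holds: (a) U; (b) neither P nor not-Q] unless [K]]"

S1: In symbols: (¬K ↓ ¬U) → (Q → ¬(¬P → Q))

¬K = ¬T = F
¬U = ¬T = F
¬K ↓ ¬U = F ↓ F = T
¬P = ¬F = T
¬P → Q = T → T = T
¬(¬P → Q) = ¬T = F
Q → ¬(¬P → Q) = T → F = F
(¬K ↓ ¬U) → (Q → ¬(¬P → Q)) = T → F = F
So S1 is false.

S2: In symbols: ¬((U ↑ (P ↓ ¬Q)) ∨ K)

¬Q = ¬T = F
P ↓ ¬Q = F ↓ F = T
U ↑ (P ↓ ¬Q) = T ↑ T = F
(U ↑ (P ↓ ¬Q)) ∨ K = F ∨ T = T
¬((U ↑ (P ↓ ¬Q)) ∨ K) = ¬T = F
Hence S2 is false.

S1 false / S2 false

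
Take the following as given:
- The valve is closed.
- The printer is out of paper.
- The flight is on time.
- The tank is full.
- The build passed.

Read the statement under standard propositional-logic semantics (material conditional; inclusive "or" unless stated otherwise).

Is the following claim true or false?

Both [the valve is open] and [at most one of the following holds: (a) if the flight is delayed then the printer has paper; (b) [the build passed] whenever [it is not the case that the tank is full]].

Let K = "the valve is open" (False), L = "the flight is delayed" (False), D = "the printer has paper" (False), G = "the tank is full" (True), U = "the build passed" (True).
Parsed as K and ((L -> D) nand (not G -> U))

L -> D = False -> False = True
not G = not True = False
not G -> U = False -> True = True
(L -> D) nand (not G -> U) = True nand True = False
K and ((L -> D) nand (not G -> U)) = False and False = False

false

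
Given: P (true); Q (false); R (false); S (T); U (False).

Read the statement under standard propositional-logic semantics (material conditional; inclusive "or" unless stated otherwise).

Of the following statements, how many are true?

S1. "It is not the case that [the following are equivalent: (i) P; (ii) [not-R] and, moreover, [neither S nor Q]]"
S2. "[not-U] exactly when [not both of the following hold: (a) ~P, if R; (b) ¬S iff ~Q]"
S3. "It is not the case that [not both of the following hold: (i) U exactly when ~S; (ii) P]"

3

S1: Parsed as not (P iff (not R and (S nor Q)))

not R = not False = True
S nor Q = True nor False = False
not R and (S nor Q) = True and False = False
P iff (not R and (S nor Q)) = True iff False = False
not (P iff (not R and (S nor Q))) = not False = True
So S1 is true.

S2: In symbols: not U iff ((R -> not P) nand (not S iff not Q))

not U = not False = True
not P = not True = False
R -> not P = False -> False = True
not S = not True = False
not Q = not False = True
not S iff not Q = False iff True = False
(R -> not P) nand (not S iff not Q) = True nand False = True
not U iff ((R -> not P) nand (not S iff not Q)) = True iff True = True
Hence S2 is true.

S3: In symbols: not ((U iff not S) nand P)

not S = not True = False
U iff not S = False iff False = True
(U iff not S) nand P = True nand True = False
not ((U iff not S) nand P) = not False = True
Thus S3 is true.

True statements: 3.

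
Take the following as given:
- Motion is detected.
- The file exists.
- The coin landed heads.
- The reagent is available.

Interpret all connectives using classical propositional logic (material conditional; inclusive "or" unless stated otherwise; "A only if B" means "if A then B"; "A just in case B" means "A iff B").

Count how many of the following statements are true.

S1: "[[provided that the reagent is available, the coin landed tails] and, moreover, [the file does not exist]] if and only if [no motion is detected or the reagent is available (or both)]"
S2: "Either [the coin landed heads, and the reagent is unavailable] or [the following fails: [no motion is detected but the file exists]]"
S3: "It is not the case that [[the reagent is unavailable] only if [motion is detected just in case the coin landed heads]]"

1

Let V = "the reagent is available" (True), N = "the coin landed heads" (True), D = "the file exists" (True), Q = "motion is detected" (True).

S1: In symbols: ((V -> not N) and not D) iff (not Q or V)

not N = not True = False
V -> not N = True -> False = False
not D = not True = False
(V -> not N) and not D = False and False = False
not Q = not True = False
not Q or V = False or True = True
((V -> not N) and not D) iff (not Q or V) = False iff True = False
Hence S1 is false.

S2: In symbols: (N and not V) or not (not Q and D)

not V = not True = False
N and not V = True and False = False
not Q = not True = False
not Q and D = False and True = False
not (not Q and D) = not False = True
(N and not V) or not (not Q and D) = False or True = True
So S2 is true.

S3: In symbols: not (not V -> (Q iff N))

not V = not True = False
Q iff N = True iff True = True
not V -> (Q iff N) = False -> True = True
not (not V -> (Q iff N)) = not True = False
Hence S3 is false.

Count: 1.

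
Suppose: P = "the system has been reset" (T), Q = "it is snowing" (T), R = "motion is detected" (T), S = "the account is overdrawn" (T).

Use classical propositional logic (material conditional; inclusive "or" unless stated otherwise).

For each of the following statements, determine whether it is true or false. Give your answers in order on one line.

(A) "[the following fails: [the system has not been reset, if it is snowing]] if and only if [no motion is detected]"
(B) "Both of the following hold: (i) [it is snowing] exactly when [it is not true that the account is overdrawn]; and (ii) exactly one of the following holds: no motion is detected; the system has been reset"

(A): This is ~(Q -> ~P) <-> ~R.

~P = ~T = F
Q -> ~P = T -> F = F
~(Q -> ~P) = ~F = T
~R = ~T = F
~(Q -> ~P) <-> ~R = T <-> F = F
Hence (A) is false.

(B): Formalization: (Q <-> ~S) & (~R xor P)

~S = ~T = F
Q <-> ~S = T <-> F = F
~R = ~T = F
~R xor P = F xor T = T
(Q <-> ~S) & (~R xor P) = F & T = F
Thus (B) is false.

(A) False, (B) False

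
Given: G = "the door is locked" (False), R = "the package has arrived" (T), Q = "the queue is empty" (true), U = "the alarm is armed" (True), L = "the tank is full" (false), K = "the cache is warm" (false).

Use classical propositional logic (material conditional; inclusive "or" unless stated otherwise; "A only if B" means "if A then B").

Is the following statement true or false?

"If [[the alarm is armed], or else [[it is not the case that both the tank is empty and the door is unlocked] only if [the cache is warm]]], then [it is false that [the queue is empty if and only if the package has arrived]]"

false

Parsed as (U | ((~L nand ~G) -> K)) -> ~(Q <-> R)

~L = ~F = T
~G = ~F = T
~L nand ~G = T nand T = F
(~L nand ~G) -> K = F -> F = T
U | ((~L nand ~G) -> K) = T | T = T
Q <-> R = T <-> T = T
~(Q <-> R) = ~T = F
(U | ((~L nand ~G) -> K)) -> ~(Q <-> R) = T -> F = F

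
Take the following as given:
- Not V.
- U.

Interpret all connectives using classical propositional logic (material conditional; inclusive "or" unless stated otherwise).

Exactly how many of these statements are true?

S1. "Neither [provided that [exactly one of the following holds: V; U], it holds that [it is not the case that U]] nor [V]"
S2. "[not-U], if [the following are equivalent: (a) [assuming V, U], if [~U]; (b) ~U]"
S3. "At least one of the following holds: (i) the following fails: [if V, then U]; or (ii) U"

S1: Parsed as ((V xor U) -> not U) nor V

V xor U = False xor True = True
not U = not True = False
(V xor U) -> not U = True -> False = False
((V xor U) -> not U) nor V = False nor False = True
Thus S1 is true.

S2: This is ((not U -> (V -> U)) iff not U) -> not U.

not U = not True = False
V -> U = False -> True = True
not U -> (V -> U) = False -> True = True
not U = not True = False
(not U -> (V -> U)) iff not U = True iff False = False
not U = not True = False
((not U -> (V -> U)) iff not U) -> not U = False -> False = True
Thus S2 is true.

S3: Formalization: not (V -> U) or U

V -> U = False -> True = True
not (V -> U) = not True = False
not (V -> U) or U = False or True = True
Hence S3 is true.

3 of the 3 statements are true (S1, S2, S3).

3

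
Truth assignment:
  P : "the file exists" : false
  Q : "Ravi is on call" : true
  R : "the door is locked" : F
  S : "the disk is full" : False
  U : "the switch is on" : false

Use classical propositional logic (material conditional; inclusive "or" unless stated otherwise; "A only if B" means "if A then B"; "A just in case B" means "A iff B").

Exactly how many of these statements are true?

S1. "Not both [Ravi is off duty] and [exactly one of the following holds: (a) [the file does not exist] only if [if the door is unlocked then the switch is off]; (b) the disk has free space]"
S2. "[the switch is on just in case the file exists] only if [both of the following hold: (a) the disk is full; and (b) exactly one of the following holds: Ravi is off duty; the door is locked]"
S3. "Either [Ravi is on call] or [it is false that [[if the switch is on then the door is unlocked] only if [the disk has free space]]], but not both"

S1: In symbols: not Q nand ((not P -> (not R -> not U)) xor not S)

not Q = not True = False
not P = not False = True
not R = not False = True
not U = not False = True
not R -> not U = True -> True = True
not P -> (not R -> not U) = True -> True = True
not S = not False = True
(not P -> (not R -> not U)) xor not S = True xor True = False
not Q nand ((not P -> (not R -> not U)) xor not S) = False nand False = True
Thus S1 is true.

S2: In symbols: (U iff P) -> (S and (not Q xor R))

U iff P = False iff False = True
not Q = not True = False
not Q xor R = False xor False = False
S and (not Q xor R) = False and False = False
(U iff P) -> (S and (not Q xor R)) = True -> False = False
So S2 is false.

S3: Parsed as Q xor not ((U -> not R) -> not S)

not R = not False = True
U -> not R = False -> True = True
not S = not False = True
(U -> not R) -> not S = True -> True = True
not ((U -> not R) -> not S) = not True = False
Q xor not ((U -> not R) -> not S) = True xor False = True
So S3 is true.

True statements: 2.

2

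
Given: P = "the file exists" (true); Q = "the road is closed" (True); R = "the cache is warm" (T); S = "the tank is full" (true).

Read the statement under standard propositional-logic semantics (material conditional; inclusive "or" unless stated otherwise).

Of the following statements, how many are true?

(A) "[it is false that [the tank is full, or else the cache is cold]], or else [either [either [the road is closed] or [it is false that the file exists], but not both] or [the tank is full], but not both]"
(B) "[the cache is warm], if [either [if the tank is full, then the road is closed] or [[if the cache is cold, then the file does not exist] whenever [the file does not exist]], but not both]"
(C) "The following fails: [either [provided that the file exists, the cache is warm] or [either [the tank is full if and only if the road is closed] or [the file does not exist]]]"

1

(A): In symbols: ¬(S ∨ ¬R) ∨ ((Q ⊕ ¬P) ⊕ S)

¬R = ¬T = F
S ∨ ¬R = T ∨ F = T
¬(S ∨ ¬R) = ¬T = F
¬P = ¬T = F
Q ⊕ ¬P = T ⊕ F = T
(Q ⊕ ¬P) ⊕ S = T ⊕ T = F
¬(S ∨ ¬R) ∨ ((Q ⊕ ¬P) ⊕ S) = F ∨ F = F
Hence (A) is false.

(B): This is ((S → Q) ⊕ (¬P → (¬R → ¬P))) → R.

S → Q = T → T = T
¬P = ¬T = F
¬R = ¬T = F
¬P = ¬T = F
¬R → ¬P = F → F = T
¬P → (¬R → ¬P) = F → T = T
(S → Q) ⊕ (¬P → (¬R → ¬P)) = T ⊕ T = F
((S → Q) ⊕ (¬P → (¬R → ¬P))) → R = F → T = T
Thus (B) is true.

(C): This is ¬((P → R) ∨ ((S ↔ Q) ∨ ¬P)).

P → R = T → T = T
S ↔ Q = T ↔ T = T
¬P = ¬T = F
(S ↔ Q) ∨ ¬P = T ∨ F = T
(P → R) ∨ ((S ↔ Q) ∨ ¬P) = T ∨ T = T
¬((P → R) ∨ ((S ↔ Q) ∨ ¬P)) = ¬T = F
So (C) is false.

Count: 1.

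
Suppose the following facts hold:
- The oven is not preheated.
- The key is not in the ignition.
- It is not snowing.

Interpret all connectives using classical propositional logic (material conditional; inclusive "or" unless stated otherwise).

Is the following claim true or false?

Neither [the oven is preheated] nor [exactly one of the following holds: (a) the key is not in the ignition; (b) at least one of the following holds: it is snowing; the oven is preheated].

Let P = "the oven is preheated" (F), Q = "the key is in the ignition" (F), R = "it is snowing" (F).
In symbols: P nor (~Q xor (R | P))

~Q = ~F = T
R | P = F | F = F
~Q xor (R | P) = T xor F = T
P nor (~Q xor (R | P)) = F nor T = F

The statement is false.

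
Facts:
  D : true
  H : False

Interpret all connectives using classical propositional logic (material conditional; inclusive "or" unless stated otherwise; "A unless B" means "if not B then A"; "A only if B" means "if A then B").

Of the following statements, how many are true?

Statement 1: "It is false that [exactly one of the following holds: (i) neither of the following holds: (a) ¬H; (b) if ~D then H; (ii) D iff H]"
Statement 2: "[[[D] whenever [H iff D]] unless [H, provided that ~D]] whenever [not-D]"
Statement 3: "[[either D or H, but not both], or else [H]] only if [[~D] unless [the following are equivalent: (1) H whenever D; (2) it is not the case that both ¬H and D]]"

Statement 1: Parsed as ¬((¬H ↓ (¬D → H)) ⊕ (D ↔ H))

¬H = ¬F = T
¬D = ¬T = F
¬D → H = F → F = T
¬H ↓ (¬D → H) = T ↓ T = F
D ↔ H = T ↔ F = F
(¬H ↓ (¬D → H)) ⊕ (D ↔ H) = F ⊕ F = F
¬((¬H ↓ (¬D → H)) ⊕ (D ↔ H)) = ¬F = T
Thus Statement 1 is true.

Statement 2: Formalization: ¬D → (((H ↔ D) → D) ∨ (¬D → H))

¬D = ¬T = F
H ↔ D = F ↔ T = F
(H ↔ D) → D = F → T = T
¬D = ¬T = F
¬D → H = F → F = T
((H ↔ D) → D) ∨ (¬D → H) = T ∨ T = T
¬D → (((H ↔ D) → D) ∨ (¬D → H)) = F → T = T
Hence Statement 2 is true.

Statement 3: Parsed as ((D ⊕ H) ∨ H) → (¬D ∨ ((D → H) ↔ (¬H ↑ D)))

D ⊕ H = T ⊕ F = T
(D ⊕ H) ∨ H = T ∨ F = T
¬D = ¬T = F
D → H = T → F = F
¬H = ¬F = T
¬H ↑ D = T ↑ T = F
(D → H) ↔ (¬H ↑ D) = F ↔ F = T
¬D ∨ ((D → H) ↔ (¬H ↑ D)) = F ∨ T = T
((D ⊕ H) ∨ H) → (¬D ∨ ((D → H) ↔ (¬H ↑ D))) = T → T = T
So Statement 3 is true.

Count: 3.

3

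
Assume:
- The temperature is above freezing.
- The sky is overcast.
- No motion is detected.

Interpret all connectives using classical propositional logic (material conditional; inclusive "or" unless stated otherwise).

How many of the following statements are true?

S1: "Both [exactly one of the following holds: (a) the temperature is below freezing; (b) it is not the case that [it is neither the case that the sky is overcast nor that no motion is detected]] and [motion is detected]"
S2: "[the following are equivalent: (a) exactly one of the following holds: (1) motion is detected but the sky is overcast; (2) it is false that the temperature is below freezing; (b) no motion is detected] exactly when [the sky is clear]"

0

Let P = "the temperature is below freezing" (False), Q = "the sky is overcast" (True), R = "motion is detected" (False).

S1: This is (P xor not (Q nor not R)) and R.

not R = not False = True
Q nor not R = True nor True = False
not (Q nor not R) = not False = True
P xor not (Q nor not R) = False xor True = True
(P xor not (Q nor not R)) and R = True and False = False
So S1 is false.

S2: Formalization: (((R and Q) xor not P) iff not R) iff not Q

R and Q = False and True = False
not P = not False = True
(R and Q) xor not P = False xor True = True
not R = not False = True
((R and Q) xor not P) iff not R = True iff True = True
not Q = not True = False
(((R and Q) xor not P) iff not R) iff not Q = True iff False = False
Thus S2 is false.

Count: 0.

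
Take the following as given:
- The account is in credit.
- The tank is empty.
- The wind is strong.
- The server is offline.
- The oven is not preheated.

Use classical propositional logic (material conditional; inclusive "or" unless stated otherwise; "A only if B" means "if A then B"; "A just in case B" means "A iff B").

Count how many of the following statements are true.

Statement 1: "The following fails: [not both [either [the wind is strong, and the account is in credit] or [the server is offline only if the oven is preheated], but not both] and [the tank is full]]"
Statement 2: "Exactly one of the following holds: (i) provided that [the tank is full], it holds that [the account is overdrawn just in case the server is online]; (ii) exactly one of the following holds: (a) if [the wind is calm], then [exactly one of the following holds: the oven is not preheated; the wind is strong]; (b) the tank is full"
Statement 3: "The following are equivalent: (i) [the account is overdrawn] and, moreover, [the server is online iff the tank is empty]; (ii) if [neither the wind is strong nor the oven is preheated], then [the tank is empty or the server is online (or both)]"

0

Let R = "the wind is strong" (True), P = "the account is overdrawn" (False), S = "the server is online" (False), U = "the oven is preheated" (False), Q = "the tank is full" (False).

Statement 1: This is not (((R and not P) xor (not S -> U)) nand Q).

not P = not False = True
R and not P = True and True = True
not S = not False = True
not S -> U = True -> False = False
(R and not P) xor (not S -> U) = True xor False = True
((R and not P) xor (not S -> U)) nand Q = True nand False = True
not (((R and not P) xor (not S -> U)) nand Q) = not True = False
Hence Statement 1 is false.

Statement 2: In symbols: (Q -> (P iff S)) xor ((not R -> (not U xor R)) xor Q)

P iff S = False iff False = True
Q -> (P iff S) = False -> True = True
not R = not True = False
not U = not False = True
not U xor R = True xor True = False
not R -> (not U xor R) = False -> False = True
(not R -> (not U xor R)) xor Q = True xor False = True
(Q -> (P iff S)) xor ((not R -> (not U xor R)) xor Q) = True xor True = False
Thus Statement 2 is false.

Statement 3: In symbols: (P and (S iff not Q)) iff ((R nor U) -> (not Q or S))

not Q = not False = True
S iff not Q = False iff True = False
P and (S iff not Q) = False and False = False
R nor U = True nor False = False
not Q = not False = True
not Q or S = True or False = True
(R nor U) -> (not Q or S) = False -> True = True
(P and (S iff not Q)) iff ((R nor U) -> (not Q or S)) = False iff True = False
Thus Statement 3 is false.

0 of the 3 statements are true (none).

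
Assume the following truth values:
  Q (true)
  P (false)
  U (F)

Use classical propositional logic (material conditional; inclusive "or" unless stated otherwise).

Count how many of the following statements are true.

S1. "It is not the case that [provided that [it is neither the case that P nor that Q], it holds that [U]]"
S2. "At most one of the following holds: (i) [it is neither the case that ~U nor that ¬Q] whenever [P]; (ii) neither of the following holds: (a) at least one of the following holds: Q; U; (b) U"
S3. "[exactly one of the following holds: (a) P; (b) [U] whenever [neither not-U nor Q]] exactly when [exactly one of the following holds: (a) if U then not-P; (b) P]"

S1: This is ¬((P ↓ Q) → U).

P ↓ Q = F ↓ T = F
(P ↓ Q) → U = F → F = T
¬((P ↓ Q) → U) = ¬T = F
Thus S1 is false.

S2: Parsed as (P → (¬U ↓ ¬Q)) ↑ ((Q ∨ U) ↓ U)

¬U = ¬F = T
¬Q = ¬T = F
¬U ↓ ¬Q = T ↓ F = F
P → (¬U ↓ ¬Q) = F → F = T
Q ∨ U = T ∨ F = T
(Q ∨ U) ↓ U = T ↓ F = F
(P → (¬U ↓ ¬Q)) ↑ ((Q ∨ U) ↓ U) = T ↑ F = T
Thus S2 is true.

S3: Parsed as (P ⊕ ((¬U ↓ Q) → U)) ↔ ((U → ¬P) ⊕ P)

¬U = ¬F = T
¬U ↓ Q = T ↓ T = F
(¬U ↓ Q) → U = F → F = T
P ⊕ ((¬U ↓ Q) → U) = F ⊕ T = T
¬P = ¬F = T
U → ¬P = F → T = T
(U → ¬P) ⊕ P = T ⊕ F = T
(P ⊕ ((¬U ↓ Q) → U)) ↔ ((U → ¬P) ⊕ P) = T ↔ T = T
So S3 is true.

2 of the 3 statements are true.

2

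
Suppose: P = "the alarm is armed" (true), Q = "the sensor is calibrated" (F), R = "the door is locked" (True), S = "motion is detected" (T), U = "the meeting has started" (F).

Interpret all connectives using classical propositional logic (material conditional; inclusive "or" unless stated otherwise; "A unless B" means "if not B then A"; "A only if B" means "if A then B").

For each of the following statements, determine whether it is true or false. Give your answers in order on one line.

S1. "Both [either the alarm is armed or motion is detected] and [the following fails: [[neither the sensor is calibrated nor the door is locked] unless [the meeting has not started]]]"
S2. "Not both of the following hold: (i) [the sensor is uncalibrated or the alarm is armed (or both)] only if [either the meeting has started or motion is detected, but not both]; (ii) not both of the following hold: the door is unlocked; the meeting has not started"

S1: Formalization: (P ∨ S) ∧ ¬((Q ↓ R) ∨ ¬U)

P ∨ S = T ∨ T = T
Q ↓ R = F ↓ T = F
¬U = ¬F = T
(Q ↓ R) ∨ ¬U = F ∨ T = T
¬((Q ↓ R) ∨ ¬U) = ¬T = F
(P ∨ S) ∧ ¬((Q ↓ R) ∨ ¬U) = T ∧ F = F
Thus S1 is false.

S2: In symbols: ((¬Q ∨ P) → (U ⊕ S)) ↑ (¬R ↑ ¬U)

¬Q = ¬F = T
¬Q ∨ P = T ∨ T = T
U ⊕ S = F ⊕ T = T
(¬Q ∨ P) → (U ⊕ S) = T → T = T
¬R = ¬T = F
¬U = ¬F = T
¬R ↑ ¬U = F ↑ T = T
((¬Q ∨ P) → (U ⊕ S)) ↑ (¬R ↑ ¬U) = T ↑ T = F
So S2 is false.

S1 F; S2 F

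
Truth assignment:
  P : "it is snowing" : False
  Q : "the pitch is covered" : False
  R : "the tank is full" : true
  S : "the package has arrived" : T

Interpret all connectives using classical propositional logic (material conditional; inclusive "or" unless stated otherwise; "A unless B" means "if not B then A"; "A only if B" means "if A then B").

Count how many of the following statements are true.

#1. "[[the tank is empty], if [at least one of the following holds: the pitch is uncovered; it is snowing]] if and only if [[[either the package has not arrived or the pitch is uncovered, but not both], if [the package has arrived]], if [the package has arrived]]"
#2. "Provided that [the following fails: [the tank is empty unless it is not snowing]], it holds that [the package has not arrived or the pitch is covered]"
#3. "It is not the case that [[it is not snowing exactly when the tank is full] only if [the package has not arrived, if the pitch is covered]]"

#1: This is ((~Q | P) -> ~R) <-> (S -> (S -> (~S xor ~Q))).

~Q = ~F = T
~Q | P = T | F = T
~R = ~T = F
(~Q | P) -> ~R = T -> F = F
~S = ~T = F
~Q = ~F = T
~S xor ~Q = F xor T = T
S -> (~S xor ~Q) = T -> T = T
S -> (S -> (~S xor ~Q)) = T -> T = T
((~Q | P) -> ~R) <-> (S -> (S -> (~S xor ~Q))) = F <-> T = F
Hence #1 is false.

#2: Formalization: ~(~R | ~P) -> (~S | Q)

~R = ~T = F
~P = ~F = T
~R | ~P = F | T = T
~(~R | ~P) = ~T = F
~S = ~T = F
~S | Q = F | F = F
~(~R | ~P) -> (~S | Q) = F -> F = T
Thus #2 is true.

#3: This is ~((~P <-> R) -> (Q -> ~S)).

~P = ~F = T
~P <-> R = T <-> T = T
~S = ~T = F
Q -> ~S = F -> F = T
(~P <-> R) -> (Q -> ~S) = T -> T = T
~((~P <-> R) -> (Q -> ~S)) = ~T = F
So #3 is false.

True statements: 1.

1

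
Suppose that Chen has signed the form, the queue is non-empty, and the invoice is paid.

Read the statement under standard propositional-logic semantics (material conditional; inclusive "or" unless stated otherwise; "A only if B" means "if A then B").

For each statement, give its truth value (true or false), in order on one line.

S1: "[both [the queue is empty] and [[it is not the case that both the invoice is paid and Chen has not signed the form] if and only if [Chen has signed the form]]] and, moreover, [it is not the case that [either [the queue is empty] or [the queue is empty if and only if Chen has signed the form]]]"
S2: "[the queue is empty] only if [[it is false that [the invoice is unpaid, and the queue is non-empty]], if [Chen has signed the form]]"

Let Q = "the queue is empty" (False), R = "the invoice is paid" (True), P = "Chen has signed the form" (True).

S1: In symbols: (Q and ((R nand not P) iff P)) and not (Q or (Q iff P))

not P = not True = False
R nand not P = True nand False = True
(R nand not P) iff P = True iff True = True
Q and ((R nand not P) iff P) = False and True = False
Q iff P = False iff True = False
Q or (Q iff P) = False or False = False
not (Q or (Q iff P)) = not False = True
(Q and ((R nand not P) iff P)) and not (Q or (Q iff P)) = False and True = False
Hence S1 is false.

S2: In symbols: Q -> (P -> not (not R and not Q))

not R = not True = False
not Q = not False = True
not R and not Q = False and True = False
not (not R and not Q) = not False = True
P -> not (not R and not Q) = True -> True = True
Q -> (P -> not (not R and not Q)) = False -> True = True
Thus S2 is true.

S1 F; S2 T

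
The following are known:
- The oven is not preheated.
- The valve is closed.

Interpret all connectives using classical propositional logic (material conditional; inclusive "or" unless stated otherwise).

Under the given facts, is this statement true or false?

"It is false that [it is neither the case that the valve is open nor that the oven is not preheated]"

The statement is true.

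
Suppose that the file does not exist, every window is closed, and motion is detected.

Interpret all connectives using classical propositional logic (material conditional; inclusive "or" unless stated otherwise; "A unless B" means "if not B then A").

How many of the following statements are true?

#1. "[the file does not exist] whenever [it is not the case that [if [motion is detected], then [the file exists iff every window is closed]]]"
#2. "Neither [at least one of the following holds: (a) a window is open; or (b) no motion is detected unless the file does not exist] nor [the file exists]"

Let R = "motion is detected" (T), P = "the file exists" (F), Q = "a window is open" (F).

#1: This is ~(R -> (P <-> ~Q)) -> ~P.

~Q = ~F = T
P <-> ~Q = F <-> T = F
R -> (P <-> ~Q) = T -> F = F
~(R -> (P <-> ~Q)) = ~F = T
~P = ~F = T
~(R -> (P <-> ~Q)) -> ~P = T -> T = T
Thus #1 is true.

#2: This is (Q | (~R | ~P)) nor P.

~R = ~T = F
~P = ~F = T
~R | ~P = F | T = T
Q | (~R | ~P) = F | T = T
(Q | (~R | ~P)) nor P = T nor F = F
Thus #2 is false.

Count: 1.

1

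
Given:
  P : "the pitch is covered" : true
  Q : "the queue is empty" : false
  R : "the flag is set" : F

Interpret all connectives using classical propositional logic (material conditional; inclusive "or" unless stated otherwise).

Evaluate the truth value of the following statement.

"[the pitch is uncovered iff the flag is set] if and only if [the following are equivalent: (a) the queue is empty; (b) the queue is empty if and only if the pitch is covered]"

true

In symbols: (~P <-> R) <-> (Q <-> (Q <-> P))

~P = ~T = F
~P <-> R = F <-> F = T
Q <-> P = F <-> T = F
Q <-> (Q <-> P) = F <-> F = T
(~P <-> R) <-> (Q <-> (Q <-> P)) = T <-> T = T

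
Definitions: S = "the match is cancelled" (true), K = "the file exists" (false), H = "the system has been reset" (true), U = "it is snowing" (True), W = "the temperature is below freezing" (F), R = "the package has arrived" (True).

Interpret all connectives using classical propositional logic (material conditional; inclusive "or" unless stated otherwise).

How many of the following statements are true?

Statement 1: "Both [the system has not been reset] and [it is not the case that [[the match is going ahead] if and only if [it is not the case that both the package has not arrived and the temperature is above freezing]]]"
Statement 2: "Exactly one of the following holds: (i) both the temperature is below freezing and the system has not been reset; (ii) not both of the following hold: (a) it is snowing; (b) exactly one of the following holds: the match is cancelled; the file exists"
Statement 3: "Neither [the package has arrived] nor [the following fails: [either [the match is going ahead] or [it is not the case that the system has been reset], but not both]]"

Statement 1: Formalization: not H and not (not S iff (not R nand not W))

not H = not True = False
not S = not True = False
not R = not True = False
not W = not False = True
not R nand not W = False nand True = True
not S iff (not R nand not W) = False iff True = False
not (not S iff (not R nand not W)) = not False = True
not H and not (not S iff (not R nand not W)) = False and True = False
Thus Statement 1 is false.

Statement 2: In symbols: (W and not H) xor (U nand (S xor K))

not H = not True = False
W and not H = False and False = False
S xor K = True xor False = True
U nand (S xor K) = True nand True = False
(W and not H) xor (U nand (S xor K)) = False xor False = False
Hence Statement 2 is false.

Statement 3: In symbols: R nor not (not S xor not H)

not S = not True = False
not H = not True = False
not S xor not H = False xor False = False
not (not S xor not H) = not False = True
R nor not (not S xor not H) = True nor True = False
Thus Statement 3 is false.

Count: 0.

0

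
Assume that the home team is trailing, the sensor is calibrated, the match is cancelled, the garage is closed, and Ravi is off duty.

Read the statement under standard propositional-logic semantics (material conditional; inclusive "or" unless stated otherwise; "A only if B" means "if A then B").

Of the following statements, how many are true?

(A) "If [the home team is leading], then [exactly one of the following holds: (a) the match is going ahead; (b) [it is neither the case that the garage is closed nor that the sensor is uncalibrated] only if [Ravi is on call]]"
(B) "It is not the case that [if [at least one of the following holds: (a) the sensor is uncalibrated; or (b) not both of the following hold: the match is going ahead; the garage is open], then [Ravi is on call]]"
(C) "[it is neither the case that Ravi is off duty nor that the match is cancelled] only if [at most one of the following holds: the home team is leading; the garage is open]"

Let P = "the home team is leading" (F), R = "the match is cancelled" (T), S = "the garage is closed" (T), Q = "the sensor is calibrated" (T), U = "Ravi is on call" (F).

(A): In symbols: P → (¬R ⊕ ((S ↓ ¬Q) → U))

¬R = ¬T = F
¬Q = ¬T = F
S ↓ ¬Q = T ↓ F = F
(S ↓ ¬Q) → U = F → F = T
¬R ⊕ ((S ↓ ¬Q) → U) = F ⊕ T = T
P → (¬R ⊕ ((S ↓ ¬Q) → U)) = F → T = T
So (A) is true.

(B): Formalization: ¬((¬Q ∨ (¬R ↑ ¬S)) → U)

¬Q = ¬T = F
¬R = ¬T = F
¬S = ¬T = F
¬R ↑ ¬S = F ↑ F = T
¬Q ∨ (¬R ↑ ¬S) = F ∨ T = T
(¬Q ∨ (¬R ↑ ¬S)) → U = T → F = F
¬((¬Q ∨ (¬R ↑ ¬S)) → U) = ¬F = T
Thus (B) is true.

(C): This is (¬U ↓ R) → (P ↑ ¬S).

¬U = ¬F = T
¬U ↓ R = T ↓ T = F
¬S = ¬T = F
P ↑ ¬S = F ↑ F = T
(¬U ↓ R) → (P ↑ ¬S) = F → T = T
So (C) is true.

True statements: 3 ((A), (B), (C)).

3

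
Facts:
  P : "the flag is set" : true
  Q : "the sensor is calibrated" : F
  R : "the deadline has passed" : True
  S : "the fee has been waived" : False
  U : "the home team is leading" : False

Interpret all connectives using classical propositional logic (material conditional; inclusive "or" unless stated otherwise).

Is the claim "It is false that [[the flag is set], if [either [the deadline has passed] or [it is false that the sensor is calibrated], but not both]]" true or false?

Formalization: ~((R xor ~Q) -> P)

~Q = ~F = T
R xor ~Q = T xor T = F
(R xor ~Q) -> P = F -> T = T
~((R xor ~Q) -> P) = ~T = F

false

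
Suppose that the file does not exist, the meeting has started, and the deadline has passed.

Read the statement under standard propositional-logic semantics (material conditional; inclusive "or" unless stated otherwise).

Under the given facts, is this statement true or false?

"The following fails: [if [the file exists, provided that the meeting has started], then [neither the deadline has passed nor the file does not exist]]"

The statement is false.

Let U = "the meeting has started" (True), N = "the file exists" (False), H = "the deadline has passed" (True).
This is not ((U -> N) -> (H nor not N)).

U -> N = True -> False = False
not N = not False = True
H nor not N = True nor True = False
(U -> N) -> (H nor not N) = False -> False = True
not ((U -> N) -> (H nor not N)) = not True = False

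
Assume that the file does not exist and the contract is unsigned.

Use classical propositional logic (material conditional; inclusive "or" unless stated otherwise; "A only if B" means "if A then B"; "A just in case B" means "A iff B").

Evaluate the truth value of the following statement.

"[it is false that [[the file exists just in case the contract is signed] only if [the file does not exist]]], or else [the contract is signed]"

Let P = "the file exists" (F), Q = "the contract is signed" (F).
In symbols: ¬((P ↔ Q) → ¬P) ∨ Q

P ↔ Q = F ↔ F = T
¬P = ¬F = T
(P ↔ Q) → ¬P = T → T = T
¬((P ↔ Q) → ¬P) = ¬T = F
¬((P ↔ Q) → ¬P) ∨ Q = F ∨ F = F

False.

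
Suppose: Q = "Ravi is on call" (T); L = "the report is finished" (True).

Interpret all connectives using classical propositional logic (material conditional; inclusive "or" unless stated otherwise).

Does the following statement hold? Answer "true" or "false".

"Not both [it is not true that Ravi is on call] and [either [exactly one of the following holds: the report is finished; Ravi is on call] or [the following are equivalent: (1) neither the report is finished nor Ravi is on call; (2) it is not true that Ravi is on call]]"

Parsed as ~Q nand ((L xor Q) | ((L nor Q) <-> ~Q))

~Q = ~T = F
L xor Q = T xor T = F
L nor Q = T nor T = F
~Q = ~T = F
(L nor Q) <-> ~Q = F <-> F = T
(L xor Q) | ((L nor Q) <-> ~Q) = F | T = T
~Q nand ((L xor Q) | ((L nor Q) <-> ~Q)) = F nand T = T

True.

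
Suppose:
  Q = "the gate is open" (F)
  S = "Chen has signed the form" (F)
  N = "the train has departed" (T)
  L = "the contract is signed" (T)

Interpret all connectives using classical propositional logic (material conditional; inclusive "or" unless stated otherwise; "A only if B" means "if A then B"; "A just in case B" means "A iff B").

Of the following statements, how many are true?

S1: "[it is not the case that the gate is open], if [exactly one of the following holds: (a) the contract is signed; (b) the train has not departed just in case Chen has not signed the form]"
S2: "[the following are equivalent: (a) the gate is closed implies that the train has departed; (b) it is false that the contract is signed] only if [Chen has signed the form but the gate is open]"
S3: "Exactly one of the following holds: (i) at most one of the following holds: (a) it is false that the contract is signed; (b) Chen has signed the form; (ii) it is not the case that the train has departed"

3

S1: Formalization: (L ⊕ (¬N ↔ ¬S)) → ¬Q

¬N = ¬T = F
¬S = ¬F = T
¬N ↔ ¬S = F ↔ T = F
L ⊕ (¬N ↔ ¬S) = T ⊕ F = T
¬Q = ¬F = T
(L ⊕ (¬N ↔ ¬S)) → ¬Q = T → T = T
Thus S1 is true.

S2: Formalization: ((¬Q → N) ↔ ¬L) → (S ∧ Q)

¬Q = ¬F = T
¬Q → N = T → T = T
¬L = ¬T = F
(¬Q → N) ↔ ¬L = T ↔ F = F
S ∧ Q = F ∧ F = F
((¬Q → N) ↔ ¬L) → (S ∧ Q) = F → F = T
So S2 is true.

S3: Parsed as (¬L ↑ S) ⊕ ¬N

¬L = ¬T = F
¬L ↑ S = F ↑ F = T
¬N = ¬T = F
(¬L ↑ S) ⊕ ¬N = T ⊕ F = T
Hence S3 is true.

Count: 3.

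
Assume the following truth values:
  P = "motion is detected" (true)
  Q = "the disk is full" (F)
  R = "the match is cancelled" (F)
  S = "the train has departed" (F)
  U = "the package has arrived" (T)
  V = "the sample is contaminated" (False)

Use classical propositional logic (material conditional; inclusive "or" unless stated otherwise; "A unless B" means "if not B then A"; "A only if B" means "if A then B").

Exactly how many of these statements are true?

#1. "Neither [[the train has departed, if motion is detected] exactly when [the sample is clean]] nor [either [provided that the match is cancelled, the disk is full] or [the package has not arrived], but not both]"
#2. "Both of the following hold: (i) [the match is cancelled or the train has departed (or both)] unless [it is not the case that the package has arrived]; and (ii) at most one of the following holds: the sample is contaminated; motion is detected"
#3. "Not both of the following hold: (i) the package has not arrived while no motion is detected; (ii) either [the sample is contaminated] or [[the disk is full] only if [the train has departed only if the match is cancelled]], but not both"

1

#1: Formalization: ((P → S) ↔ ¬V) ↓ ((R → Q) ⊕ ¬U)

P → S = T → F = F
¬V = ¬F = T
(P → S) ↔ ¬V = F ↔ T = F
R → Q = F → F = T
¬U = ¬T = F
(R → Q) ⊕ ¬U = T ⊕ F = T
((P → S) ↔ ¬V) ↓ ((R → Q) ⊕ ¬U) = F ↓ T = F
Thus #1 is false.

#2: Formalization: ((R ∨ S) ∨ ¬U) ∧ (V ↑ P)

R ∨ S = F ∨ F = F
¬U = ¬T = F
(R ∨ S) ∨ ¬U = F ∨ F = F
V ↑ P = F ↑ T = T
((R ∨ S) ∨ ¬U) ∧ (V ↑ P) = F ∧ T = F
Thus #2 is false.

#3: Parsed as (¬U ∧ ¬P) ↑ (V ⊕ (Q → (S → R)))

¬U = ¬T = F
¬P = ¬T = F
¬U ∧ ¬P = F ∧ F = F
S → R = F → F = T
Q → (S → R) = F → T = T
V ⊕ (Q → (S → R)) = F ⊕ T = T
(¬U ∧ ¬P) ↑ (V ⊕ (Q → (S → R))) = F ↑ T = T
Hence #3 is true.

True statements: 1.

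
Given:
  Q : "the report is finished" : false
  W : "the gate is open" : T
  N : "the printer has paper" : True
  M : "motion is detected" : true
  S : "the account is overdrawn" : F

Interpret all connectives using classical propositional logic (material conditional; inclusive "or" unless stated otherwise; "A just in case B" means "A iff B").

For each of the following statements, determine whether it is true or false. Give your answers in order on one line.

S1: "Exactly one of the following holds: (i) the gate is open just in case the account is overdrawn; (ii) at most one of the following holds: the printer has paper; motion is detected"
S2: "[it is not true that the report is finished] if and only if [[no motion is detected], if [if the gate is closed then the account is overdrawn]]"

S1 F, S2 F

S1: This is (W iff S) xor (N nand M).

W iff S = True iff False = False
N nand M = True nand True = False
(W iff S) xor (N nand M) = False xor False = False
Hence S1 is false.

S2: In symbols: not Q iff ((not W -> S) -> not M)

not Q = not False = True
not W = not True = False
not W -> S = False -> False = True
not M = not True = False
(not W -> S) -> not M = True -> False = False
not Q iff ((not W -> S) -> not M) = True iff False = False
Thus S2 is false.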